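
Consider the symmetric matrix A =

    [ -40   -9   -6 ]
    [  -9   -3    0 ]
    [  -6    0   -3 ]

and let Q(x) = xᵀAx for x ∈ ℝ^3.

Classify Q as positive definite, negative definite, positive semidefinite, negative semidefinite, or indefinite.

Congruent diagonalization of A (simultaneous row and column reduction) yields pivots -40, -39/40, -3/13.
Counting signs: 3 negative.
Hence Q is negative definite.

negative definite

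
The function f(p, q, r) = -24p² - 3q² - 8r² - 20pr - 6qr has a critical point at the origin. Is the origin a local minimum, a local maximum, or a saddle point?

local maximum

The Hessian at the origin is H = [[-48, 0, -20], [0, -6, -6], [-20, -6, -16]].
Applying the same elementary operations to the rows and columns of H produces a congruent diagonal matrix with entries -48, -6, -5/3.
So there are 3 negative pivots.
H is negative definite, so the origin is a strict local maximum.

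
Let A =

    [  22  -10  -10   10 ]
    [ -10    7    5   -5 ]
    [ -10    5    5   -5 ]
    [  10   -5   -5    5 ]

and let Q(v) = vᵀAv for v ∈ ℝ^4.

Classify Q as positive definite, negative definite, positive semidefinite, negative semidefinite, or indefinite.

Row-reducing A symmetrically gives the diagonal entries 22, 27/11, 10/27, 0.
Counting signs: 3 positive, 1 zero.
Hence Q is positive semidefinite.

positive semidefinite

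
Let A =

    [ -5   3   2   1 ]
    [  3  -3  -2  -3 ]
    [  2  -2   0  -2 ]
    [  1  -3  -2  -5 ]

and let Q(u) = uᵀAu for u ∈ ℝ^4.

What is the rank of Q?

3

Congruent diagonalization of A (simultaneous row and column reduction) yields pivots -5, -6/5, 4/3, 0.
That gives 1 positive, 2 negative, 1 zero pivots.
The rank is the number of nonzero pivots: 3.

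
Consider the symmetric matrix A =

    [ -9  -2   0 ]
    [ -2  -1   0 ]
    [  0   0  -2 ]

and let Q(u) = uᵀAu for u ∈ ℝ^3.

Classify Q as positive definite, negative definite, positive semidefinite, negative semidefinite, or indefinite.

Leading principal minors: Δ_1 = -9, Δ_2 = 5, Δ_3 = -10.
The signs alternate starting with Δ_1 < 0, so by Sylvester's criterion Q is negative definite.

negative definite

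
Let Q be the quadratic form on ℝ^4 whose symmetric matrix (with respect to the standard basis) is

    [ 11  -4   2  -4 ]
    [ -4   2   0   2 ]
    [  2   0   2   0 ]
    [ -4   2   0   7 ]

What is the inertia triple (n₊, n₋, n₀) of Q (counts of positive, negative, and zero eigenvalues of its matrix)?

Row-reducing A symmetrically gives the diagonal entries 11, 6/11, 2/3, 5.
Counting signs: 4 positive.

(4, 0, 0)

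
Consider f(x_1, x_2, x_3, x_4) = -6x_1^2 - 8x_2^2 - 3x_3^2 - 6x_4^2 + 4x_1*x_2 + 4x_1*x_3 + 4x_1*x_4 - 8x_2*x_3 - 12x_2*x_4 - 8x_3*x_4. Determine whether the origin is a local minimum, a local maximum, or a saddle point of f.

The Hessian at the origin is H = [[-12, 4, 4, 4], [4, -16, -8, -12], [4, -8, -6, -8], [4, -12, -8, -12]].
Symmetric row and column elimination reduces H to a congruent diagonal form with pivots -12, -44/3, -18/11, -8/9.
So there are 4 negative pivots.
H is negative definite, so the origin is a strict local maximum.

local maximum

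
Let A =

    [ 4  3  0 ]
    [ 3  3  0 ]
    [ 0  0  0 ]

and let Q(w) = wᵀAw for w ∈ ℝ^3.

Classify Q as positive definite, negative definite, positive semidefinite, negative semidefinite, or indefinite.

positive semidefinite

Applying the same elementary operations to the rows and columns of A produces a congruent diagonal matrix with entries 4, 3/4, 0.
That gives 2 positive, 1 zero pivots.
Hence Q is positive semidefinite.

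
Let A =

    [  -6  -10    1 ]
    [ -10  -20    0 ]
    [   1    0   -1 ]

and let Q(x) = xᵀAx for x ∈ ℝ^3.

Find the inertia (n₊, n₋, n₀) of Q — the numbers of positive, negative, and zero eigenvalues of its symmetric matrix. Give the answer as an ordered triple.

(0, 2, 1)

Congruent diagonalization of A (simultaneous row and column reduction) yields pivots -6, -10/3, 0.
That gives 2 negative, 1 zero pivots.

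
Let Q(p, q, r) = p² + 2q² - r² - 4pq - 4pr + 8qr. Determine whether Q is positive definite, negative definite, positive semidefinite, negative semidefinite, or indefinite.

indefinite

The symmetric matrix is A = [[1, -2, -2], [-2, 2, 4], [-2, 4, -1]].
Congruent diagonalization of A (simultaneous row and column reduction) yields pivots 1, -2, -5.
So there are 1 positive, 2 negative pivots.
Hence Q is indefinite.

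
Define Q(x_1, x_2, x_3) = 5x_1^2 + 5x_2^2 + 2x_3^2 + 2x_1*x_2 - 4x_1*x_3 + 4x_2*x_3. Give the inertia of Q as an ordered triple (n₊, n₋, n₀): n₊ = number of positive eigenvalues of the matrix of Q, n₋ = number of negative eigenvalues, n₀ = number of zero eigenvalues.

Write A = [[5, 1, -2], [1, 5, 2], [-2, 2, 2]].
Symmetric row and column elimination reduces A to a congruent diagonal form with pivots 5, 24/5, 0.
That gives 2 positive, 1 zero pivots.

(2, 0, 1)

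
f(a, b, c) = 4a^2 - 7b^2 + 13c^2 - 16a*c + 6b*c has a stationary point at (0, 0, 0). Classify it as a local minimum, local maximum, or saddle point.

The Hessian at the origin is H = [[8, 0, -16], [0, -14, 6], [-16, 6, 26]].
An LDLᵀ factorisation of H has diagonal entries 8, -14, -24/7.
That gives 1 positive, 2 negative pivots.
H is indefinite, so the origin is a saddle point.

saddle point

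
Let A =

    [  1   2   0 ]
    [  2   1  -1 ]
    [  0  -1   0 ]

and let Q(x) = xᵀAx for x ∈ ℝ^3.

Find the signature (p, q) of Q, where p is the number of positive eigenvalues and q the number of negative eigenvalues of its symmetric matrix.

Symmetric row and column elimination reduces A to a congruent diagonal form with pivots 1, -3, 1/3.
That gives 2 positive, 1 negative pivots.

(2, 1)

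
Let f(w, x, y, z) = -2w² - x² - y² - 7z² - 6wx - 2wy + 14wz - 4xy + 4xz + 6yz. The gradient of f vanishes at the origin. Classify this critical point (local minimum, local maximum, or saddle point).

The Hessian at the origin is H = [[-4, -6, -2, 14], [-6, -2, -4, 4], [-2, -4, -2, 6], [14, 4, 6, -14]].
An LDLᵀ factorisation of H has diagonal entries -4, 7, -8/7, 4.
Counting signs: 2 positive, 2 negative.
H is indefinite, so the origin is a saddle point.

saddle point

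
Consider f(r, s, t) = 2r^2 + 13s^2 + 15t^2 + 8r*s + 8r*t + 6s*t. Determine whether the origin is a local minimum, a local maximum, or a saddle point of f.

local minimum

The Hessian at the origin is H = [[4, 8, 8], [8, 26, 6], [8, 6, 30]].
An LDLᵀ factorisation of H has diagonal entries 4, 10, 4.
That gives 3 positive pivots.
H is positive definite, so the origin is a strict local minimum.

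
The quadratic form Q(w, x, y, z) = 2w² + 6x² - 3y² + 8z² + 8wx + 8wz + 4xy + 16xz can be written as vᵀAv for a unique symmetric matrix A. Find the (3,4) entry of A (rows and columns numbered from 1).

The coefficient of y·z in Q is 0. For a symmetric A this equals A[3,4] + A[4,3] = 2·A[3,4].
So A[3,4] = 0/2 = 0.

0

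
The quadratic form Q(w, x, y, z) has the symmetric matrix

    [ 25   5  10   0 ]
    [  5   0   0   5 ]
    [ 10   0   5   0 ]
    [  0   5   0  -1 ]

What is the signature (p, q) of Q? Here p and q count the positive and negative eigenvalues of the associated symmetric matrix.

Row-reducing A symmetrically gives the diagonal entries 25, -1, 5, 4.
That gives 3 positive, 1 negative pivots.

(3, 1)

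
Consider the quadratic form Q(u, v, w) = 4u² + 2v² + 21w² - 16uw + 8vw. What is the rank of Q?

The symmetric matrix is A = [[4, 0, -8], [0, 2, 4], [-8, 4, 21]].
Symmetric row and column elimination reduces A to a congruent diagonal form with pivots 4, 2, -3.
So there are 2 positive, 1 negative pivots.
The rank is the number of nonzero pivots: 3.

3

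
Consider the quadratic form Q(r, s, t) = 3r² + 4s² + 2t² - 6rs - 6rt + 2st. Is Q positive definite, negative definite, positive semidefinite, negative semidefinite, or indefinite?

indefinite

Write A = [[3, -3, -3], [-3, 4, 1], [-3, 1, 2]].
An LDLᵀ factorisation of A has diagonal entries 3, 1, -5.
Counting signs: 2 positive, 1 negative.
Hence Q is indefinite.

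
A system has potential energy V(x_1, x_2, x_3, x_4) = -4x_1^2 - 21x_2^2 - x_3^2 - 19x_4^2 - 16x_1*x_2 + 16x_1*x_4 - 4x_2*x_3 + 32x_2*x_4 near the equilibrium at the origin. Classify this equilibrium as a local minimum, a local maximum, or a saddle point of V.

local maximum

The Hessian at the origin is H = [[-8, -16, 0, 16], [-16, -42, -4, 32], [0, -4, -2, 0], [16, 32, 0, -38]].
Applying the same elementary operations to the rows and columns of H produces a congruent diagonal matrix with entries -8, -10, -2/5, -6.
So there are 4 negative pivots.
H is negative definite, so the origin is a strict local maximum.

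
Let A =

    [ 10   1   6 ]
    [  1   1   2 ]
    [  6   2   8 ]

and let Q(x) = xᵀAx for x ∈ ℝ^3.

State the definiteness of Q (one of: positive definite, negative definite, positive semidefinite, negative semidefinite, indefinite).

positive definite

Leading principal minors: Δ_1 = 10, Δ_2 = 9, Δ_3 = 20.
All leading principal minors are positive, so by Sylvester's criterion Q is positive definite.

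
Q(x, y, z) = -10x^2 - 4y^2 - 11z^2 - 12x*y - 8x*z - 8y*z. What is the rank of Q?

The associated matrix is A = [[-10, -6, -4], [-6, -4, -4], [-4, -4, -11]].
Congruent diagonalization of A (simultaneous row and column reduction) yields pivots -10, -2/5, -3.
That gives 3 negative pivots.
The rank is the number of nonzero pivots: 3.

3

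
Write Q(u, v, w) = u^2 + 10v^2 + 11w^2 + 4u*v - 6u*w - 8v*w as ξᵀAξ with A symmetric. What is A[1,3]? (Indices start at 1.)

The coefficient of u·w in Q is -6. For a symmetric A this equals A[1,3] + A[3,1] = 2·A[1,3].
So A[1,3] = -6/2 = -3.

-3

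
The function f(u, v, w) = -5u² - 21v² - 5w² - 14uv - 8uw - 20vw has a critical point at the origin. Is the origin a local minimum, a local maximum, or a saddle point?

local maximum

The Hessian at the origin is H = [[-10, -14, -8], [-14, -42, -20], [-8, -20, -10]].
Symmetric row and column elimination reduces H to a congruent diagonal form with pivots -10, -112/5, -1/7.
That gives 3 negative pivots.
H is negative definite, so the origin is a strict local maximum.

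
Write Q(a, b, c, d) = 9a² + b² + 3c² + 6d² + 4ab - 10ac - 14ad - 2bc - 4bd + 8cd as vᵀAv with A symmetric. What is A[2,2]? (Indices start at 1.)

1

The coefficient of b² in Q is 1, and that is exactly A[2,2].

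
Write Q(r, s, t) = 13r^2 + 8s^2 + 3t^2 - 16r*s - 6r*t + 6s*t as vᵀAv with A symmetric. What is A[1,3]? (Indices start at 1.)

The coefficient of r·t in Q is -6. For a symmetric A this equals A[1,3] + A[3,1] = 2·A[1,3].
So A[1,3] = -6/2 = -3.

-3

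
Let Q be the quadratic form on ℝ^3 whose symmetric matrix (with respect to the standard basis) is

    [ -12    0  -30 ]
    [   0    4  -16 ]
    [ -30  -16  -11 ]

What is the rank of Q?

Symmetric row and column elimination reduces A to a congruent diagonal form with pivots -12, 4, 0.
That gives 1 positive, 1 negative, 1 zero pivots.
The rank is the number of nonzero pivots: 2.

2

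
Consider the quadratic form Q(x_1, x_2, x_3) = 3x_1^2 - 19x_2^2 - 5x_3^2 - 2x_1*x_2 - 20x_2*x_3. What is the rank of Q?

3

The symmetric matrix is A = [[3, -1, 0], [-1, -19, -10], [0, -10, -5]].
Congruent diagonalization of A (simultaneous row and column reduction) yields pivots 3, -58/3, 5/29.
That gives 2 positive, 1 negative pivots.
The rank is the number of nonzero pivots: 3.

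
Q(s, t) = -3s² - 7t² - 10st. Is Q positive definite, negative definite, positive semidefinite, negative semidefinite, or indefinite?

The symmetric matrix of Q is [[-3, -5], [-5, -7]].
For the 2×2 matrix [[-3, -5], [-5, -7]]: det = -3·-7 − (-5)² = -4, trace = -10.
det < 0 so the eigenvalues have opposite signs; the form is indefinite.

indefinite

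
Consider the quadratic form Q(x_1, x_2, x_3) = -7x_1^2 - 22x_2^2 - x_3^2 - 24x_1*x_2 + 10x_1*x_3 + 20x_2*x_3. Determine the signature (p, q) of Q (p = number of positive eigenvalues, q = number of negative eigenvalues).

The associated matrix is A = [[-7, -12, 5], [-12, -22, 10], [5, 10, -1]].
Symmetric row and column elimination reduces A to a congruent diagonal form with pivots -7, -10/7, 4.
Counting signs: 1 positive, 2 negative.

(1, 2)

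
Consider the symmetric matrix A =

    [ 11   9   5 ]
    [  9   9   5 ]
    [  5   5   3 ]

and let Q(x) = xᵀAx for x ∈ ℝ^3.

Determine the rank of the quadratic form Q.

Symmetric row and column elimination reduces A to a congruent diagonal form with pivots 11, 18/11, 2/9.
Counting signs: 3 positive.
The rank is the number of nonzero pivots: 3.

3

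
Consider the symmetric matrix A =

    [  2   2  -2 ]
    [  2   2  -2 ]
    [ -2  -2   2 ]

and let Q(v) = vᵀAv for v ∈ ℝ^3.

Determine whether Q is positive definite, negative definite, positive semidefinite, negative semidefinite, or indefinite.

Congruent diagonalization of A (simultaneous row and column reduction) yields pivots 2, 0, 0.
So there are 1 positive, 2 zero pivots.
Hence Q is positive semidefinite.

positive semidefinite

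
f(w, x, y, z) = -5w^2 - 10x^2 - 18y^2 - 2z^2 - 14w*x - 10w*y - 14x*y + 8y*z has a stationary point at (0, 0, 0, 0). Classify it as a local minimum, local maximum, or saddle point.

local maximum

The Hessian at the origin is H = [[-10, -14, -10, 0], [-14, -20, -14, 0], [-10, -14, -36, 8], [0, 0, 8, -4]].
Symmetric row and column elimination reduces H to a congruent diagonal form with pivots -10, -2/5, -26, -20/13.
Counting signs: 4 negative.
H is negative definite, so the origin is a strict local maximum.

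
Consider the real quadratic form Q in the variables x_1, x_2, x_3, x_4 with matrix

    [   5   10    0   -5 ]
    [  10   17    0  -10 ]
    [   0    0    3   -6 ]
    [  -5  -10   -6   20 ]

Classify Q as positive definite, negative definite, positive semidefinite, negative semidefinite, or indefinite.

indefinite

Symmetric row and column elimination reduces A to a congruent diagonal form with pivots 5, -3, 3, 3.
That gives 3 positive, 1 negative pivots.
Hence Q is indefinite.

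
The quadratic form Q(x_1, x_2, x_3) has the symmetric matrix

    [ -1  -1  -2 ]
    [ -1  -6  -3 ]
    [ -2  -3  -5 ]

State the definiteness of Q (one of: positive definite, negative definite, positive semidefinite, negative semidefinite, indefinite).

negative definite

Leading principal minors: Δ_1 = -1, Δ_2 = 5, Δ_3 = -4.
The signs alternate starting with Δ_1 < 0, so by Sylvester's criterion Q is negative definite.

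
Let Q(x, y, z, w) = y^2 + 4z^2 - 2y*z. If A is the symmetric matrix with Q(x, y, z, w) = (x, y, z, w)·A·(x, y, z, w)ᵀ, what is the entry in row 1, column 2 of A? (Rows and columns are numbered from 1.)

0

The coefficient of x·y in Q is 0. For a symmetric A this equals A[1,2] + A[2,1] = 2·A[1,2].
So A[1,2] = 0/2 = 0.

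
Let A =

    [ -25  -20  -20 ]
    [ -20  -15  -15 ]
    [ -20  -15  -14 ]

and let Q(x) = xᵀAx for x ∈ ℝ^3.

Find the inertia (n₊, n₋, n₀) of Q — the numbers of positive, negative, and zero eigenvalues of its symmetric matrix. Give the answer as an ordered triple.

Symmetric row and column elimination reduces A to a congruent diagonal form with pivots -25, 1, 1.
That gives 2 positive, 1 negative pivots.

(2, 1, 0)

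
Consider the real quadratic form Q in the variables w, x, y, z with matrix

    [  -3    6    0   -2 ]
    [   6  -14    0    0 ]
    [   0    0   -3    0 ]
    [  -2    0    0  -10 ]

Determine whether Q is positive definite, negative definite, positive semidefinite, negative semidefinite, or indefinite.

An LDLᵀ factorisation of A has diagonal entries -3, -2, -3, -2/3.
So there are 4 negative pivots.
Hence Q is negative definite.

negative definite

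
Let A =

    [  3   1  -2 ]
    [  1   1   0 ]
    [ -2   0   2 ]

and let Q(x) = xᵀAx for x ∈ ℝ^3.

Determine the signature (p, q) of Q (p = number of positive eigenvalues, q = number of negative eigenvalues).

(2, 0)

Applying the same elementary operations to the rows and columns of A produces a congruent diagonal matrix with entries 3, 2/3, 0.
That gives 2 positive, 1 zero pivots.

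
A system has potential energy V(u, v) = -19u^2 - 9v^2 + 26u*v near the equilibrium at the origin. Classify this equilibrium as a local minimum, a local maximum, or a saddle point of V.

The Hessian at the origin is H = [[-38, 26], [26, -18]].
det H = -38·-18 − (26)² = 8 > 0 and H[1,1] = -38 < 0, so H is negative definite.
Therefore the origin is a local maximum.

local maximum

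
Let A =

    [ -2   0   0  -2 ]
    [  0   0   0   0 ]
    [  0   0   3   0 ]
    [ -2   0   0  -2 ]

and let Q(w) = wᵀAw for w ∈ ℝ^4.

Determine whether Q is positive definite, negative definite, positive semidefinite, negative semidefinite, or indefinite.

Symmetric row and column elimination reduces A to a congruent diagonal form with pivots -2, 0, 3, 0.
Counting signs: 1 positive, 1 negative, 2 zero.
Hence Q is indefinite.

indefinite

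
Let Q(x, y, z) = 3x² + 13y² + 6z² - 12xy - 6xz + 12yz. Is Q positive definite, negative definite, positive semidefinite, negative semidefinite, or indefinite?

positive definite

Write A = [[3, -6, -3], [-6, 13, 6], [-3, 6, 6]].
An LDLᵀ factorisation of A has diagonal entries 3, 1, 3.
So there are 3 positive pivots.
Hence Q is positive definite.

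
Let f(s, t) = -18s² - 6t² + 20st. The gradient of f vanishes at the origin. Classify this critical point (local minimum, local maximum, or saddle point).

The Hessian at the origin is H = [[-36, 20], [20, -12]].
det H = -36·-12 − (20)² = 32 > 0 and H[1,1] = -36 < 0, so H is negative definite.
Therefore the origin is a local maximum.

local maximum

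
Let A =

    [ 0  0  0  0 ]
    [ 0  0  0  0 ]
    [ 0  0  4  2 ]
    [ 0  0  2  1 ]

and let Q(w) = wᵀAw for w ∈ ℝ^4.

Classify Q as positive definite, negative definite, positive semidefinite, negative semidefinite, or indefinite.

Symmetric row and column elimination reduces A to a congruent diagonal form with pivots 0, 0, 4, 0.
That gives 1 positive, 3 zero pivots.
Hence Q is positive semidefinite.

positive semidefinite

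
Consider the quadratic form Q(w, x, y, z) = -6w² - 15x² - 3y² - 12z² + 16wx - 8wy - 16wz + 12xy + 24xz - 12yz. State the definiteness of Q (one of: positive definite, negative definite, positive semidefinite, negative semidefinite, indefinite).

Write A = [[-6, 8, -4, -8], [8, -15, 6, 12], [-4, 6, -3, -6], [-8, 12, -6, -12]].
Row-reducing A symmetrically gives the diagonal entries -6, -13/3, -3/13, 0.
Counting signs: 3 negative, 1 zero.
Hence Q is negative semidefinite.

negative semidefinite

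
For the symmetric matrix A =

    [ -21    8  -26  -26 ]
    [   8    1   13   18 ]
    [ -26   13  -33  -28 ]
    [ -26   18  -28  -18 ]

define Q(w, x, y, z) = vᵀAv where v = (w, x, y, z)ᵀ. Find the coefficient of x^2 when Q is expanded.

1

The coefficient of x^2 is the diagonal entry A[2,2] = 1.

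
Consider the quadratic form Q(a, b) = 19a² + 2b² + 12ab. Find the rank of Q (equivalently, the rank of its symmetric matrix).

2

Write A = [[19, 6], [6, 2]].
Applying the same elementary operations to the rows and columns of A produces a congruent diagonal matrix with entries 19, 2/19.
So there are 2 positive pivots.
The rank is the number of nonzero pivots: 2.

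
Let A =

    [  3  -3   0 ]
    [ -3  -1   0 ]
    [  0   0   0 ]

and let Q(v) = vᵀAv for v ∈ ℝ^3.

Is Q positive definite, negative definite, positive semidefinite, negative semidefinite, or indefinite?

indefinite

Symmetric row and column elimination reduces A to a congruent diagonal form with pivots 3, -4, 0.
That gives 1 positive, 1 negative, 1 zero pivots.
Hence Q is indefinite.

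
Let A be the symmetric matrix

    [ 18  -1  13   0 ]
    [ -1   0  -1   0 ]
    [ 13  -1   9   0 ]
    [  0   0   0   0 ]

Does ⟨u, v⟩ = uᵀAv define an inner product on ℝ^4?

no

Applying the same elementary operations to the rows and columns of A produces a congruent diagonal matrix with entries 18, -1/18, 1, 0.
That gives 2 positive, 1 negative, 1 zero pivots.
Hence Q is indefinite.
⟨·,·⟩ is an inner product exactly when A is positive definite.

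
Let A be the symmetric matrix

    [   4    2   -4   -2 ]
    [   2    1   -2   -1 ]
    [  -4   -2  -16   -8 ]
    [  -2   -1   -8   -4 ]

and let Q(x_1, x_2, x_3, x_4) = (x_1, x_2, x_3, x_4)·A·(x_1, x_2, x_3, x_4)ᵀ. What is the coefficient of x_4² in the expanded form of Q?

-4

The coefficient of x_4² is the diagonal entry A[4,4] = -4.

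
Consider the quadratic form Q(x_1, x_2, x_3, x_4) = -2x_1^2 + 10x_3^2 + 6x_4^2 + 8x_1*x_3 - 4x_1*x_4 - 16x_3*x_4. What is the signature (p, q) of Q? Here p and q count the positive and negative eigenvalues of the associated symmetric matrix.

(1, 1)

The symmetric matrix is A = [[-2, 0, 4, -2], [0, 0, 0, 0], [4, 0, 10, -8], [-2, 0, -8, 6]].
Applying the same elementary operations to the rows and columns of A produces a congruent diagonal matrix with entries -2, 0, 18, 0.
That gives 1 positive, 1 negative, 2 zero pivots.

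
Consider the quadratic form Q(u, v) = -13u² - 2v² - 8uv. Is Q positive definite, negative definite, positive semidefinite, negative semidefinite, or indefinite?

The associated matrix is A = [[-13, -4], [-4, -2]].
Symmetric row and column elimination reduces A to a congruent diagonal form with pivots -13, -10/13.
Counting signs: 2 negative.
Hence Q is negative definite.

negative definite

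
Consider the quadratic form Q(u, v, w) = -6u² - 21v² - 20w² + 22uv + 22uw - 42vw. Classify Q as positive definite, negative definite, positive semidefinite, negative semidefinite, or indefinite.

indefinite

The associated matrix is A = [[-6, 11, 11], [11, -21, -21], [11, -21, -20]].
An LDLᵀ factorisation of A has diagonal entries -6, -5/6, 1.
So there are 1 positive, 2 negative pivots.
Hence Q is indefinite.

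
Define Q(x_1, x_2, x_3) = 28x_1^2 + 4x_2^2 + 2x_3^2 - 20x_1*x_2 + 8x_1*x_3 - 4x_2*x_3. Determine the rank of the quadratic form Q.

The associated matrix is A = [[28, -10, 4], [-10, 4, -2], [4, -2, 2]].
Applying the same elementary operations to the rows and columns of A produces a congruent diagonal matrix with entries 28, 3/7, 2/3.
That gives 3 positive pivots.
The rank is the number of nonzero pivots: 3.

3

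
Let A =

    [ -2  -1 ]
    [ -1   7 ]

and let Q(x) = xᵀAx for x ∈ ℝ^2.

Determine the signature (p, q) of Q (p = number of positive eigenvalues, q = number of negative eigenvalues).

Applying the same elementary operations to the rows and columns of A produces a congruent diagonal matrix with entries -2, 15/2.
So there are 1 positive, 1 negative pivots.

(1, 1)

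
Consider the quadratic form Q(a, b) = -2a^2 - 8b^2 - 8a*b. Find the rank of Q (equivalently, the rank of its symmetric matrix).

1

Write A = [[-2, -4], [-4, -8]].
Applying the same elementary operations to the rows and columns of A produces a congruent diagonal matrix with entries -2, 0.
That gives 1 negative, 1 zero pivots.
The rank is the number of nonzero pivots: 1.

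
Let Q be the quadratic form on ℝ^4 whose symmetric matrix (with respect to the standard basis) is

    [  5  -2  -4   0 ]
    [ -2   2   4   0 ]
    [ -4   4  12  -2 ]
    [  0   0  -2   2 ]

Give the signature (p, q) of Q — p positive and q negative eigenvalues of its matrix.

(4, 0)

Row-reducing A symmetrically gives the diagonal entries 5, 6/5, 4, 1.
Counting signs: 4 positive.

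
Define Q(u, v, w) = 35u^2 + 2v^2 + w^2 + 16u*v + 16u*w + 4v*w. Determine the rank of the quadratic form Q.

The associated matrix is A = [[35, 8, 8], [8, 2, 2], [8, 2, 1]].
Symmetric row and column elimination reduces A to a congruent diagonal form with pivots 35, 6/35, -1.
Counting signs: 2 positive, 1 negative.
The rank is the number of nonzero pivots: 3.

3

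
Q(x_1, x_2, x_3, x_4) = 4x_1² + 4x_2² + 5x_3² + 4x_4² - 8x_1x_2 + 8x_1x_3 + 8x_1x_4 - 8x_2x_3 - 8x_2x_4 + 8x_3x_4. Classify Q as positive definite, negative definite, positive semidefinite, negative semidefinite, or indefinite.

positive semidefinite

The symmetric matrix is A = [[4, -4, 4, 4], [-4, 4, -4, -4], [4, -4, 5, 4], [4, -4, 4, 4]].
Congruent diagonalization of A (simultaneous row and column reduction) yields pivots 4, 0, 1, 0.
That gives 2 positive, 2 zero pivots.
Hence Q is positive semidefinite.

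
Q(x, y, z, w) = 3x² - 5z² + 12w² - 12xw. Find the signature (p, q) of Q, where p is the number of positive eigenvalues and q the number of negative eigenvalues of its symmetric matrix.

The symmetric matrix is A = [[3, 0, 0, -6], [0, 0, 0, 0], [0, 0, -5, 0], [-6, 0, 0, 12]].
Row-reducing A symmetrically gives the diagonal entries 3, 0, -5, 0.
That gives 1 positive, 1 negative, 2 zero pivots.

(1, 1)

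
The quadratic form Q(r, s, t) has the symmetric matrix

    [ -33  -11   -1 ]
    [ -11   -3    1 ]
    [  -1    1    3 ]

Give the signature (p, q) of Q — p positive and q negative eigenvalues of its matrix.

(2, 1)

Symmetric row and column elimination reduces A to a congruent diagonal form with pivots -33, 2/3, 4/11.
So there are 2 positive, 1 negative pivots.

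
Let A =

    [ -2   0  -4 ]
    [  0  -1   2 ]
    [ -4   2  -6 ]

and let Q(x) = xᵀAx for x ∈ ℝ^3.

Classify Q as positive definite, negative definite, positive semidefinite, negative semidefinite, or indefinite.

indefinite

Congruent diagonalization of A (simultaneous row and column reduction) yields pivots -2, -1, 6.
So there are 1 positive, 2 negative pivots.
Hence Q is indefinite.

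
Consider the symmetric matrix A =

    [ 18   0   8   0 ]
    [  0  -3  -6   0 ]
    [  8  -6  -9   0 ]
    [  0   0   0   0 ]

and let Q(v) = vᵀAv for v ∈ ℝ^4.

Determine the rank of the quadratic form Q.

Row-reducing A symmetrically gives the diagonal entries 18, -3, -5/9, 0.
So there are 1 positive, 2 negative, 1 zero pivots.
The rank is the number of nonzero pivots: 3.

3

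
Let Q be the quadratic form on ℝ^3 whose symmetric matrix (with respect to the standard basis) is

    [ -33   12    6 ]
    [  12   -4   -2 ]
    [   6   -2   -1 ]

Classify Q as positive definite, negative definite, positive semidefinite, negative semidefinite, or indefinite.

indefinite

Symmetric row and column elimination reduces A to a congruent diagonal form with pivots -33, 4/11, 0.
That gives 1 positive, 1 negative, 1 zero pivots.
Hence Q is indefinite.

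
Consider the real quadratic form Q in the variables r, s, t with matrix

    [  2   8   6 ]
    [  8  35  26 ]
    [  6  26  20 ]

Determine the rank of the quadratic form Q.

Symmetric row and column elimination reduces A to a congruent diagonal form with pivots 2, 3, 2/3.
Counting signs: 3 positive.
The rank is the number of nonzero pivots: 3.

3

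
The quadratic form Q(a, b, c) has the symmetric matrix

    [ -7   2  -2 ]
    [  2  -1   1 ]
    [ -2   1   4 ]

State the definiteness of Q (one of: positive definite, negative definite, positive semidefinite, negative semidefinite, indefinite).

indefinite

Row-reducing A symmetrically gives the diagonal entries -7, -3/7, 5.
That gives 1 positive, 2 negative pivots.
Hence Q is indefinite.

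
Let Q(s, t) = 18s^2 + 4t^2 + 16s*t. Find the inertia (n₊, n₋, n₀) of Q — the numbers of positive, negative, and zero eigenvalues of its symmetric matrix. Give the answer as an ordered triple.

(2, 0, 0)

The associated matrix is A = [[18, 8], [8, 4]].
An LDLᵀ factorisation of A has diagonal entries 18, 4/9.
Counting signs: 2 positive.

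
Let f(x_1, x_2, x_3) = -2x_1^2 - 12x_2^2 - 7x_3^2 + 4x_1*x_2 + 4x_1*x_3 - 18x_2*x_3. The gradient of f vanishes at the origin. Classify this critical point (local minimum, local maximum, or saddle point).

local maximum

The Hessian at the origin is H = [[-4, 4, 4], [4, -24, -18], [4, -18, -14]].
Applying the same elementary operations to the rows and columns of H produces a congruent diagonal matrix with entries -4, -20, -1/5.
That gives 3 negative pivots.
H is negative definite, so the origin is a strict local maximum.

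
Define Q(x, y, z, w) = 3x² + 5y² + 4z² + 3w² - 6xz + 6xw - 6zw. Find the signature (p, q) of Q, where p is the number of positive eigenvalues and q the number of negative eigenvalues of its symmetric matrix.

Write A = [[3, 0, -3, 3], [0, 5, 0, 0], [-3, 0, 4, -3], [3, 0, -3, 3]].
Applying the same elementary operations to the rows and columns of A produces a congruent diagonal matrix with entries 3, 5, 1, 0.
Counting signs: 3 positive, 1 zero.

(3, 0)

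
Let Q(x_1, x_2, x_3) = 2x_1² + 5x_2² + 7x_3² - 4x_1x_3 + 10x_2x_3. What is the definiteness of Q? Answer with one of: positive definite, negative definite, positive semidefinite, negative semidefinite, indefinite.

The associated matrix is A = [[2, 0, -2], [0, 5, 5], [-2, 5, 7]].
Applying the same elementary operations to the rows and columns of A produces a congruent diagonal matrix with entries 2, 5, 0.
That gives 2 positive, 1 zero pivots.
Hence Q is positive semidefinite.

positive semidefinite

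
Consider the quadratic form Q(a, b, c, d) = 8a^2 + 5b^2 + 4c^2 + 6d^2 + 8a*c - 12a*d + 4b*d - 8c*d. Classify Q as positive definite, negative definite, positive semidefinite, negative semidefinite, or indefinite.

The symmetric matrix of Q is A = [[8, 0, 4, -6], [0, 5, 0, 2], [4, 0, 4, -4], [-6, 2, -4, 6]].
Leading principal minors: Δ_1 = 8, Δ_2 = 40, Δ_3 = 80, Δ_4 = 16.
All leading principal minors are positive, so by Sylvester's criterion Q is positive definite.

positive definite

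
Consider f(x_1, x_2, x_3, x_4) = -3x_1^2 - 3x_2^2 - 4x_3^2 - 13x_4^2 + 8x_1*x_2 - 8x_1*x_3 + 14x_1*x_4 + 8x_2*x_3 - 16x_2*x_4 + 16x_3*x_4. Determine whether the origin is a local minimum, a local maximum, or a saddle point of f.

The Hessian at the origin is H = [[-6, 8, -8, 14], [8, -6, 8, -16], [-8, 8, -8, 16], [14, -16, 16, -26]].
Congruent diagonalization of H (simultaneous row and column reduction) yields pivots -6, 14/3, 8/7, 4.
That gives 3 positive, 1 negative pivots.
H is indefinite, so the origin is a saddle point.

saddle point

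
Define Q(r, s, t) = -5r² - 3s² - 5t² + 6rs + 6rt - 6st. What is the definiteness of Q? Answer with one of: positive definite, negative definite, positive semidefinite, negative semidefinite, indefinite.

The symmetric matrix of Q is A = [[-5, 3, 3], [3, -3, -3], [3, -3, -5]].
Leading principal minors: Δ_1 = -5, Δ_2 = 6, Δ_3 = -12.
The signs alternate starting with Δ_1 < 0, so by Sylvester's criterion Q is negative definite.

negative definite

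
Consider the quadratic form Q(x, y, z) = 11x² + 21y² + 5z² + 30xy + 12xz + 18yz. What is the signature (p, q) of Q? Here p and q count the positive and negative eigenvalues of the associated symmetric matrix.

Write A = [[11, 15, 6], [15, 21, 9], [6, 9, 5]].
Symmetric row and column elimination reduces A to a congruent diagonal form with pivots 11, 6/11, 1/2.
Counting signs: 3 positive.

(3, 0)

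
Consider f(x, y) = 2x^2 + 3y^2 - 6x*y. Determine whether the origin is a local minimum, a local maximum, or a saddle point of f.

saddle point

The Hessian at the origin is H = [[4, -6], [-6, 6]].
det H = 4·6 − (-6)² = -12 < 0, so H is indefinite.
Therefore the origin is a saddle point.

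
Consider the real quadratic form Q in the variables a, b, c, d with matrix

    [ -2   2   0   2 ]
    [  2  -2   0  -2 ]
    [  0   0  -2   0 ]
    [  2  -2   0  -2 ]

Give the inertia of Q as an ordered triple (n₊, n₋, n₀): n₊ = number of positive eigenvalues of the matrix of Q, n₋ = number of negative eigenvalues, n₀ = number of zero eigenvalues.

(0, 2, 2)

Applying the same elementary operations to the rows and columns of A produces a congruent diagonal matrix with entries -2, 0, -2, 0.
Counting signs: 2 negative, 2 zero.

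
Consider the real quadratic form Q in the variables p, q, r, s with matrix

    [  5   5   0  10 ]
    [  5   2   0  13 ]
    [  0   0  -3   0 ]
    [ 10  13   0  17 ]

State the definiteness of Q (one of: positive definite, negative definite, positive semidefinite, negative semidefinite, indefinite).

indefinite

Congruent diagonalization of A (simultaneous row and column reduction) yields pivots 5, -3, -3, 0.
That gives 1 positive, 2 negative, 1 zero pivots.
Hence Q is indefinite.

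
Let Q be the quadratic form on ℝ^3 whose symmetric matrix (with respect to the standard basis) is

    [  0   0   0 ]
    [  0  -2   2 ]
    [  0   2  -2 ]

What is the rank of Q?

1

Symmetric row and column elimination reduces A to a congruent diagonal form with pivots 0, -2, 0.
That gives 1 negative, 2 zero pivots.
The rank is the number of nonzero pivots: 1.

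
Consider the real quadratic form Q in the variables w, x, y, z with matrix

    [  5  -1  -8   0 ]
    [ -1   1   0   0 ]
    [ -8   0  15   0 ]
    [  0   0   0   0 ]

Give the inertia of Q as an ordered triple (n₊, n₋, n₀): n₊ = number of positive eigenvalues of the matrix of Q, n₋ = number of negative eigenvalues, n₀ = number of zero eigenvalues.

Congruent diagonalization of A (simultaneous row and column reduction) yields pivots 5, 4/5, -1, 0.
So there are 2 positive, 1 negative, 1 zero pivots.

(2, 1, 1)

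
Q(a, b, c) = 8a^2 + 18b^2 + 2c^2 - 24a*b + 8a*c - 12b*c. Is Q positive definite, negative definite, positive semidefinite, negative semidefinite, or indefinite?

The symmetric matrix is A = [[8, -12, 4], [-12, 18, -6], [4, -6, 2]].
Symmetric row and column elimination reduces A to a congruent diagonal form with pivots 8, 0, 0.
Counting signs: 1 positive, 2 zero.
Hence Q is positive semidefinite.

positive semidefinite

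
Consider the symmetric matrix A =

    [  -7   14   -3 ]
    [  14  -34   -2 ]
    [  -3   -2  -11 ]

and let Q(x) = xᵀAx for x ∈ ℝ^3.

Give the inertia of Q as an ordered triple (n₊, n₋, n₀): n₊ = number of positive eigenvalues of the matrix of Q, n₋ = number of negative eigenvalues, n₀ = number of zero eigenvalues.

(1, 2, 0)

Congruent diagonalization of A (simultaneous row and column reduction) yields pivots -7, -6, 20/21.
That gives 1 positive, 2 negative pivots.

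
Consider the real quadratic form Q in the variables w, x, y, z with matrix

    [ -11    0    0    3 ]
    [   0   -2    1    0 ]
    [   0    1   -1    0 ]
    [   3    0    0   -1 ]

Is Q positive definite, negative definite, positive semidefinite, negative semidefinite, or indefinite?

Leading principal minors: Δ_1 = -11, Δ_2 = 22, Δ_3 = -11, Δ_4 = 2.
The signs alternate starting with Δ_1 < 0, so by Sylvester's criterion Q is negative definite.

negative definite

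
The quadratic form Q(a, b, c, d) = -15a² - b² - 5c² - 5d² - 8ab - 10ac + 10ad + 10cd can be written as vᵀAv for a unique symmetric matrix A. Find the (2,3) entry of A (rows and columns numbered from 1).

The coefficient of b·c in Q is 0. For a symmetric A this equals A[2,3] + A[3,2] = 2·A[2,3].
So A[2,3] = 0/2 = 0.

0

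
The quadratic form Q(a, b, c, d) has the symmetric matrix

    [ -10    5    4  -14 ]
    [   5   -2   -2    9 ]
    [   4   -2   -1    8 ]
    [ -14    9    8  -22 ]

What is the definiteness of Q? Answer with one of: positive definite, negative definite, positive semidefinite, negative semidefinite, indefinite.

Row-reducing A symmetrically gives the diagonal entries -10, 1/2, 3/5, -20.
That gives 2 positive, 2 negative pivots.
Hence Q is indefinite.

indefinite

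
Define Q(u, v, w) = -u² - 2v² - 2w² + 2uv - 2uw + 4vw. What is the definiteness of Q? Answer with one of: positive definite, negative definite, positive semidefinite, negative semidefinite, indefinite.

The associated matrix is A = [[-1, 1, -1], [1, -2, 2], [-1, 2, -2]].
Row-reducing A symmetrically gives the diagonal entries -1, -1, 0.
That gives 2 negative, 1 zero pivots.
Hence Q is negative semidefinite.

negative semidefinite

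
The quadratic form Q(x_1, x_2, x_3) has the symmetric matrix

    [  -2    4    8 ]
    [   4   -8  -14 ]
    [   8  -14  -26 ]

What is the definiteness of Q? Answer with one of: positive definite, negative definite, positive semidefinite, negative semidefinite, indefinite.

A is congruent to a diagonal matrix with 1 positive, 2 negative and 0 zero entries, so Q is indefinite.

indefinite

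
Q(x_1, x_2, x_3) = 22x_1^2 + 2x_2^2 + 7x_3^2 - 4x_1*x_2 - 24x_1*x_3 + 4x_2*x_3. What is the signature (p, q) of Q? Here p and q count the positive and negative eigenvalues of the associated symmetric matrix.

(2, 0)

Write A = [[22, -2, -12], [-2, 2, 2], [-12, 2, 7]].
Congruent diagonalization of A (simultaneous row and column reduction) yields pivots 22, 20/11, 0.
That gives 2 positive, 1 zero pivots.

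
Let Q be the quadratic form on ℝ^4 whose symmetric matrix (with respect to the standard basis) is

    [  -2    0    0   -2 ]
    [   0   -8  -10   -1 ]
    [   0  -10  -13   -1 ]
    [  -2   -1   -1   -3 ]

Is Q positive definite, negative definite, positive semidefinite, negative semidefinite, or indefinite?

Leading principal minors: Δ_1 = -2, Δ_2 = 16, Δ_3 = -8, Δ_4 = 6.
The signs alternate starting with Δ_1 < 0, so by Sylvester's criterion Q is negative definite.

negative definite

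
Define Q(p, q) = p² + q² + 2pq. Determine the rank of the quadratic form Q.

1

The associated matrix is A = [[1, 1], [1, 1]].
Applying the same elementary operations to the rows and columns of A produces a congruent diagonal matrix with entries 1, 0.
That gives 1 positive, 1 zero pivots.
The rank is the number of nonzero pivots: 1.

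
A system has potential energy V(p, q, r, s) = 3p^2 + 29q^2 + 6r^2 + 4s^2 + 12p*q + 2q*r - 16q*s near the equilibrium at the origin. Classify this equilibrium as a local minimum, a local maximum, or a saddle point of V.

The Hessian at the origin is H = [[6, 12, 0, 0], [12, 58, 2, -16], [0, 2, 12, 0], [0, -16, 0, 8]].
Row-reducing H symmetrically gives the diagonal entries 6, 34, 202/17, 40/101.
So there are 4 positive pivots.
H is positive definite, so the origin is a strict local minimum.

local minimum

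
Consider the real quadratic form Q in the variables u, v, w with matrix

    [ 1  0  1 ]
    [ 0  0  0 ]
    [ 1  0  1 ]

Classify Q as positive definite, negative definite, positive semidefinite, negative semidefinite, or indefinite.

positive semidefinite

Applying the same elementary operations to the rows and columns of A produces a congruent diagonal matrix with entries 1, 0, 0.
Counting signs: 1 positive, 2 zero.
Hence Q is positive semidefinite.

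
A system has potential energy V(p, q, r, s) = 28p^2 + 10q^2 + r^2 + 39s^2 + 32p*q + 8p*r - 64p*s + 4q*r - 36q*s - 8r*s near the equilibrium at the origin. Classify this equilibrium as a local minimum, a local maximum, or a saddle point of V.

The Hessian at the origin is H = [[56, 32, 8, -64], [32, 20, 4, -36], [8, 4, 2, -8], [-64, -36, -8, 78]].
An LDLᵀ factorisation of H has diagonal entries 56, 12/7, 2/3, 2.
So there are 4 positive pivots.
H is positive definite, so the origin is a strict local minimum.

local minimum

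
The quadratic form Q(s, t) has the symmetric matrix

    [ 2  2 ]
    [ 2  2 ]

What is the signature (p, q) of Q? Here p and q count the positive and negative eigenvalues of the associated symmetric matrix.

(1, 0)

Symmetric row and column elimination reduces A to a congruent diagonal form with pivots 2, 0.
Counting signs: 1 positive, 1 zero.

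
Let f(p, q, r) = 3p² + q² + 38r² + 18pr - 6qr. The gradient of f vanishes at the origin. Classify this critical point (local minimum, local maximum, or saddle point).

local minimum

The Hessian at the origin is H = [[6, 0, 18], [0, 2, -6], [18, -6, 76]].
An LDLᵀ factorisation of H has diagonal entries 6, 2, 4.
That gives 3 positive pivots.
H is positive definite, so the origin is a strict local minimum.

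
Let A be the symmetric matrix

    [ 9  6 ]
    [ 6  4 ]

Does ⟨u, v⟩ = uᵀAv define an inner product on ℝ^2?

Congruent diagonalization of A (simultaneous row and column reduction) yields pivots 9, 0.
That gives 1 positive, 1 zero pivots.
Hence Q is positive semidefinite.
⟨·,·⟩ is an inner product exactly when A is positive definite.

no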